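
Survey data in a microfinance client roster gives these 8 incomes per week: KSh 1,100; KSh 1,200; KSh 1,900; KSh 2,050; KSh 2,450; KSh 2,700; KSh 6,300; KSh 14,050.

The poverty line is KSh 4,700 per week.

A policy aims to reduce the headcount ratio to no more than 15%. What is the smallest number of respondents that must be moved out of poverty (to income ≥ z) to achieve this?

5

6 of the 8 respondents are poor, so H = 6/8 = 0.750.
A headcount ratio of at most 15% allows at most ⌊0.15 × 8⌋ = 1 poor respondents.
So at least 6 − 1 = 5 must be lifted.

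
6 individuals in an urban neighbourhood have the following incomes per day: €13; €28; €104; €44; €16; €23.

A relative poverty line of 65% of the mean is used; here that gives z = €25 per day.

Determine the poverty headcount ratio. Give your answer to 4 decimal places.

3 of the 6 individuals have income below €25.
H = 3/6 = 0.5000.

0.5000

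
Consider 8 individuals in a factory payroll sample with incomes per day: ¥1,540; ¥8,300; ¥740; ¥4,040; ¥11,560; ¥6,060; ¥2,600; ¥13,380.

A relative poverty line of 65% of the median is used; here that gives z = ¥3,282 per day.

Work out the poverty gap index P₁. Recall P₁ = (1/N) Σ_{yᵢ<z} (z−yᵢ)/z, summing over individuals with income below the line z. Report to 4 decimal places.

0.1891

Below the line: ¥740, ¥1,540, ¥2,600 (q = 3 of N = 8).
Shortfall ratios: (3282−740)/3282 = 0.7745; (3282−1540)/3282 = 0.5308; (3282−2600)/3282 = 0.2078.
Σ = 1.513102. Dividing by the full population N = 8 gives P₁ = 0.1891.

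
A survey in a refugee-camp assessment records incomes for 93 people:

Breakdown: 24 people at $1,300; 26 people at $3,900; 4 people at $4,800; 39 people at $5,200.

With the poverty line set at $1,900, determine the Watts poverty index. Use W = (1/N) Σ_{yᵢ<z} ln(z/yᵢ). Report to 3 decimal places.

0.098

Below z: 24×$1,300 (q = 24 of N = 93).
ln(z/y) terms: ln(1900/1300) = 0.3795 (×24).
W = 9.107751 / 93 = 0.098.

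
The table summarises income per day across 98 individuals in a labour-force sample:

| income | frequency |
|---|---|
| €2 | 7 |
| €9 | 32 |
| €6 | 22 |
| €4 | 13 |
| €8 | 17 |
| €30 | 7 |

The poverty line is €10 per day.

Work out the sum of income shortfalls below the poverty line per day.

Below z: 7×€2, 13×€4, 22×€6, 17×€8, 32×€9 (q = 91 of N = 98).
Individual gaps: 7×(10−2) = 56; 13×(10−4) = 78; 22×(10−6) = 88; 17×(10−8) = 34; 32×(10−9) = 32.
Aggregate gap = €288.

€288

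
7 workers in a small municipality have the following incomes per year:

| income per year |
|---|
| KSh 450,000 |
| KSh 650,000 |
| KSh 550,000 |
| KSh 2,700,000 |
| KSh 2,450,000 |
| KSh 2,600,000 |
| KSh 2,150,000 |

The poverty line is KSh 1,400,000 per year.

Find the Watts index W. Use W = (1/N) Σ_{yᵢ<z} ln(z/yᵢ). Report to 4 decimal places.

0.4052

Below the line: KSh 450,000, KSh 550,000, KSh 650,000 (q = 3 of N = 7).
Log shortfalls: ln(1400000/450000) = 1.1350; ln(1400000/550000) = 0.9343; ln(1400000/650000) = 0.7673.
W = 2.836544 / 7 = 0.4052.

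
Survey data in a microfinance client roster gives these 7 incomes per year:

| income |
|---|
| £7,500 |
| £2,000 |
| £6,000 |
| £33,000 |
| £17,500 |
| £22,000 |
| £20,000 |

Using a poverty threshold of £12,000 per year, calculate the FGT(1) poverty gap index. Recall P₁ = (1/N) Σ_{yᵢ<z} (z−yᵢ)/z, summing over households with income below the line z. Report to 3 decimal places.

Poor units: £2,000, £6,000, £7,500 (q = 3 of N = 7).
Shortfall ratios: (12000−2000)/12000 = 0.8333; (12000−6000)/12000 = 0.5000; (12000−7500)/12000 = 0.3750.
Σ = 1.708333. Dividing by the full population N = 7 gives P₁ = 0.244.

0.244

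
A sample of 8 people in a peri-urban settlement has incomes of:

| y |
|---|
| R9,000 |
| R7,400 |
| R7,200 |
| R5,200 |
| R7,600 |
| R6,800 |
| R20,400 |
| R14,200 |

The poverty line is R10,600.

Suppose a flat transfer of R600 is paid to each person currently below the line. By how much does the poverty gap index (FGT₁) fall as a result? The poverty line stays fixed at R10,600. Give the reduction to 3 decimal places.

0.042

Before: below the line — R5,200, R6,800, R7,200, R7,400, R7,600, R9,000; poverty gap index (FGT₁) = 0.24057.
After the R600 transfer: below the line — R5,800, R7,400, R7,800, R8,000, R8,200, R9,600; poverty gap index (FGT₁) = 0.19811.
Reduction = 0.24057 − 0.19811 = 0.042.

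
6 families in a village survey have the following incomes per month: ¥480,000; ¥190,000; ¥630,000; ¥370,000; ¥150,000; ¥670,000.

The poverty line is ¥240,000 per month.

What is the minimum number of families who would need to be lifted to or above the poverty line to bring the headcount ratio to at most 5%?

Currently q = 2 of N = 6 are below the line (H = 0.333).
A headcount ratio of at most 5% allows at most ⌊0.05 × 6⌋ = 0 poor families.
So at least 2 − 0 = 2 must be lifted.

2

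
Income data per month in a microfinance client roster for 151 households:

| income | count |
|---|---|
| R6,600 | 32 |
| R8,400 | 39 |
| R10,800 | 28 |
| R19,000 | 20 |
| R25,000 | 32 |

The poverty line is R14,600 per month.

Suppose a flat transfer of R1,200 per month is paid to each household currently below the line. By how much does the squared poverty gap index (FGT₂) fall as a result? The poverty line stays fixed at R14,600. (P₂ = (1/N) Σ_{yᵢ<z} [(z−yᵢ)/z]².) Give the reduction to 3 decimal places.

Before: below the line — 32×R6,600, 39×R8,400, 28×R10,800; squared poverty gap index (FGT₂) = 0.12277.
After the R1,200 transfer: below the line — 32×R7,800, 39×R9,600, 28×R12,000; squared poverty gap index (FGT₂) = 0.08214.
Reduction = 0.12277 − 0.08214 = 0.041.

0.041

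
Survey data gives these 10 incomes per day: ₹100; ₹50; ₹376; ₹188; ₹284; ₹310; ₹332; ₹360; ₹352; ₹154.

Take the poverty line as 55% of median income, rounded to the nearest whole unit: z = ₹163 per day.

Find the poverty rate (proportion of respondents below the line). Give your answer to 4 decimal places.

0.3000

3 of the 10 respondents have income below ₹163.
H = 3/10 = 0.3000.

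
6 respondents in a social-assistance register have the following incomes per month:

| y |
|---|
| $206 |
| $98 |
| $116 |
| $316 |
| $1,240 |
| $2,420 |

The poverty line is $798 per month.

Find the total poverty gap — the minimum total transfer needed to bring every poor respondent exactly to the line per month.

$2,456

Incomes under z: $98, $116, $206, $316 (q = 4 of N = 6).
Individual gaps: 798−98 = 700; 798−116 = 682; 798−206 = 592; 798−316 = 482.
Aggregate gap = $2,456.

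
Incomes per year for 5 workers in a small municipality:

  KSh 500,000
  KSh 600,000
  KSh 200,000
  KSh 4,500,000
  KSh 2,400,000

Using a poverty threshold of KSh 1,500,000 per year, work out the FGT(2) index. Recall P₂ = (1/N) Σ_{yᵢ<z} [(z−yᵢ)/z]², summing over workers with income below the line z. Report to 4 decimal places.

Incomes under z: KSh 200,000, KSh 500,000, KSh 600,000 (q = 3 of N = 5).
Normalized shortfalls: (1500000−200000)/1500000 = 0.8667; (1500000−500000)/1500000 = 0.6667; (1500000−600000)/1500000 = 0.6000.
Squared: 0.7511; 0.4444; 0.3600.
Sum = 1.555556; P₂ = 1.555556 / 5 = 0.3111.

0.3111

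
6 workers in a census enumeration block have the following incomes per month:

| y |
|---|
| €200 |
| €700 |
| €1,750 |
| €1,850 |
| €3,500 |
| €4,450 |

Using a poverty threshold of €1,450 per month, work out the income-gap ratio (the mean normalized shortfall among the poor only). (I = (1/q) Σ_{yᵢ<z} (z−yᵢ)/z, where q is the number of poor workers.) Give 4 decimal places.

Poor units: €200, €700 (q = 2 of N = 6).
Shortfall ratios (z−y)/z: 0.8621, 0.5172; sum = 1.379310.
The income-gap ratio divides by q (the poor only): 1.379310 / 2 = 0.6897.

0.6897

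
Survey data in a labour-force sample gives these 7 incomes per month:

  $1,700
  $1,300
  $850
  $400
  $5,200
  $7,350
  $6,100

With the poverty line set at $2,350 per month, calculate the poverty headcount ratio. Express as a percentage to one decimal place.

4 of the 7 workers have income below $2,350.
H = 4/7 = 57.1%.

57.1%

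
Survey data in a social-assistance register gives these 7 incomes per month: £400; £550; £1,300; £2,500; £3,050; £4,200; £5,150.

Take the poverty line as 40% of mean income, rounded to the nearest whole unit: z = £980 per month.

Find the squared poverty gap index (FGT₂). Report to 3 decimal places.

Poor units: £400, £550 (q = 2 of N = 7).
Relative gaps: (980−400)/980 = 0.5918; (980−550)/980 = 0.4388.
Squared: 0.3503; 0.1925.
Sum = 0.542795; P₂ = 0.542795 / 7 = 0.078.

0.078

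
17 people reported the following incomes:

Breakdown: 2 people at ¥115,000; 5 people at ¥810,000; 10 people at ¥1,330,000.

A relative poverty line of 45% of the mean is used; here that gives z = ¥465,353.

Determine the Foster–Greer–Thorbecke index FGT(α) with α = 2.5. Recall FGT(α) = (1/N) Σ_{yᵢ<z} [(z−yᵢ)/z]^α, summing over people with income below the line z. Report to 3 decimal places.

0.058

Below z: 2×¥115,000 (q = 2 of N = 17).
Relative gaps: (465353−115000)/465353 = 0.7529 (×2).
Raised to α = 2.5: 0.49182 (×2).
Sum = 0.983645; FGT(2.5) = 0.983645 / 17 = 0.058.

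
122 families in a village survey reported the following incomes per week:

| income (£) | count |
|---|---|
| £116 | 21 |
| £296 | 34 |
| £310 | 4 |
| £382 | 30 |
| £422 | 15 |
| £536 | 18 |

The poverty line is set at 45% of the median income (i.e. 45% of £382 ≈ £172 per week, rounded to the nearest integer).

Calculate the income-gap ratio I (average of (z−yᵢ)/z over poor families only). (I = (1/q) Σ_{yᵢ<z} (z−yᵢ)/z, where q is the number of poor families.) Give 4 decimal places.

0.3256

Poor units: 21×£116 (q = 21 of N = 122).
Relative gaps: 0.3256 (×21); sum = 6.837209.
The income-gap ratio divides by q (the poor only): 6.837209 / 21 = 0.3256.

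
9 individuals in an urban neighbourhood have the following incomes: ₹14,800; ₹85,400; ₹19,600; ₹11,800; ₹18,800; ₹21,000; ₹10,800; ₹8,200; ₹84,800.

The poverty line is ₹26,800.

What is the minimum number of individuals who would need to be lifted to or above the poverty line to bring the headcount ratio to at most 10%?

7

Currently q = 7 of N = 9 are below the line (H = 0.778).
A headcount ratio of at most 10% allows at most ⌊0.10 × 9⌋ = 0 poor individuals.
So at least 7 − 0 = 7 must be lifted.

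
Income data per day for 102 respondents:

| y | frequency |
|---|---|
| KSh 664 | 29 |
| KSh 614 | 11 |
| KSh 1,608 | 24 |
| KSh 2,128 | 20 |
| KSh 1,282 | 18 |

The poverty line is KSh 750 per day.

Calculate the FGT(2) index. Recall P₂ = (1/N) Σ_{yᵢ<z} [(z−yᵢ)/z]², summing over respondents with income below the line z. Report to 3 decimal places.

0.007

Below z: 11×KSh 614, 29×KSh 664 (q = 40 of N = 102).
Normalized shortfalls: (750−614)/750 = 0.1813 (×11); (750−664)/750 = 0.1147 (×29).
Squared: 0.0329 (×11); 0.0131 (×29).
Sum = 0.743004; P₂ = 0.743004 / 102 = 0.007.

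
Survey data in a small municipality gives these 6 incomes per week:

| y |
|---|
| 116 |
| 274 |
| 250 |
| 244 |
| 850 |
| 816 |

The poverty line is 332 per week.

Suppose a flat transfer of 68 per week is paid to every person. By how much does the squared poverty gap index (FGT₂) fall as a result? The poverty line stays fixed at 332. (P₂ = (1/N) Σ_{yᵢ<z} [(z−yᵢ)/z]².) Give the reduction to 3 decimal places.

0.063

Before: below the line — 116, 244, 250, 274; squared poverty gap index (FGT₂) = 0.09751.
After the 68 transfer: below the line — 184, 312, 318; squared poverty gap index (FGT₂) = 0.03402.
Reduction = 0.09751 − 0.03402 = 0.063.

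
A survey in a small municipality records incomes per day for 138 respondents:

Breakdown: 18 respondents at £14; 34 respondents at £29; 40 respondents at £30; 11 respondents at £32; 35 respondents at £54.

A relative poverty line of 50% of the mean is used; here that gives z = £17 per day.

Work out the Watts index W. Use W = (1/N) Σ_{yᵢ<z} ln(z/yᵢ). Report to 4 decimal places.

Incomes under z: 18×£14 (q = 18 of N = 138).
ln(z/y) terms: ln(17/14) = 0.1942 (×18).
W = 3.494808 / 138 = 0.0253.

0.0253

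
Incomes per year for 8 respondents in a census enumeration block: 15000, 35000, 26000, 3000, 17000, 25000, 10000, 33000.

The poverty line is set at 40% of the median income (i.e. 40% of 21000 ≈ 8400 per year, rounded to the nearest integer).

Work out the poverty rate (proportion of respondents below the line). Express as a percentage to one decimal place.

1 of the 8 respondents have income below 8400.
H = 1/8 = 12.5%.

12.5%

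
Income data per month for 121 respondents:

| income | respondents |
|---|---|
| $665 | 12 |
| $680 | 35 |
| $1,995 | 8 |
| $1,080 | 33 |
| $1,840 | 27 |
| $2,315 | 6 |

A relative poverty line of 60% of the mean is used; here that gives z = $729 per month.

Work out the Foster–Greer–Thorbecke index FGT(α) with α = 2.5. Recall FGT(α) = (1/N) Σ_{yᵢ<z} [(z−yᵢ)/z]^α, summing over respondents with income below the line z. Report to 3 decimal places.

0.001

Below z: 12×$665, 35×$680 (q = 47 of N = 121).
Gap ratios (z−y)/z: (729−665)/729 = 0.0878 (×12); (729−680)/729 = 0.0672 (×35).
Raised to α = 2.5: 0.00228 (×12); 0.00117 (×35).
Sum = 0.068400; FGT(2.5) = 0.068400 / 121 = 0.001.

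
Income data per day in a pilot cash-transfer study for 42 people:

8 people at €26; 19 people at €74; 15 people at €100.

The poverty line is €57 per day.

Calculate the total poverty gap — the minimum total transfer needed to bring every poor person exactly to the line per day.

€248

Below z: 8×€26 (q = 8 of N = 42).
Individual gaps: 8×(57−26) = 248.
Aggregate gap = €248.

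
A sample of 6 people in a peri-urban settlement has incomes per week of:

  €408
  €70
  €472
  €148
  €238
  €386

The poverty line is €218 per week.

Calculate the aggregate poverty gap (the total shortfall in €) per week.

€218

Poor units: €70, €148 (q = 2 of N = 6).
Individual gaps: 218−70 = 148; 218−148 = 70.
Aggregate gap = €218.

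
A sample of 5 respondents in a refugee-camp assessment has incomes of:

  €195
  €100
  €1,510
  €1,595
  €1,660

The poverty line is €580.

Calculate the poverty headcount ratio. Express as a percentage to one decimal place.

2 of the 5 respondents have income below €580.
H = 2/5 = 40.0%.

40.0%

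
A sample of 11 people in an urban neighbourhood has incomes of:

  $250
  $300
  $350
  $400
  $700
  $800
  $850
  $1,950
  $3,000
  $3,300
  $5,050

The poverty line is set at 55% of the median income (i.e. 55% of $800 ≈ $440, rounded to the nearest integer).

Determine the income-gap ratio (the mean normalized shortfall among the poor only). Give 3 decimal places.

0.261

Below z: $250, $300, $350, $400 (q = 4 of N = 11).
Shortfall ratios (z−y)/z: 0.4318, 0.3182, 0.2045, 0.0909; sum = 1.045455.
The income-gap ratio divides by q (the poor only): 1.045455 / 4 = 0.261.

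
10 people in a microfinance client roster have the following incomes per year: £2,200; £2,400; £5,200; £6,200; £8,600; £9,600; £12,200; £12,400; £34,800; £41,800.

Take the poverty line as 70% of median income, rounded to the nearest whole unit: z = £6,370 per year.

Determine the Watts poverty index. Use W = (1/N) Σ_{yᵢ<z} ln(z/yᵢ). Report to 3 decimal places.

Below z: £2,200, £2,400, £5,200, £6,200 (q = 4 of N = 10).
Log shortfalls: ln(6370/2200) = 1.0631; ln(6370/2400) = 0.9761; ln(6370/5200) = 0.2029; ln(6370/6200) = 0.0271.
W = 2.269264 / 10 = 0.227.

0.227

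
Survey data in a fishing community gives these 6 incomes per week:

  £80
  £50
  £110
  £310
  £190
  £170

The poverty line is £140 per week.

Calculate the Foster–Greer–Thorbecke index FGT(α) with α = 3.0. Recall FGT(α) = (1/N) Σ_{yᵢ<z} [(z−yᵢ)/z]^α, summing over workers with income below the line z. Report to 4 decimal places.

0.0590

Below z: £50, £80, £110 (q = 3 of N = 6).
Shortfall ratios: (140−50)/140 = 0.6429; (140−80)/140 = 0.4286; (140−110)/140 = 0.2143.
Raised to α = 3.0: 0.26567; 0.07872; 0.00984.
Sum = 0.354227; FGT(3.0) = 0.354227 / 6 = 0.0590.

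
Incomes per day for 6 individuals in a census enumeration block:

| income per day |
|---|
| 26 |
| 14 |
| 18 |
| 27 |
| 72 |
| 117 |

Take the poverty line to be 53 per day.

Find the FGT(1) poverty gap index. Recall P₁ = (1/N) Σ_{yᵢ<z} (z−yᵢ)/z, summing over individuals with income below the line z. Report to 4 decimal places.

0.3994

Below z: 14, 18, 26, 27 (q = 4 of N = 6).
Gap ratios (z−y)/z: (53−14)/53 = 0.7358; (53−18)/53 = 0.6604; (53−26)/53 = 0.5094; (53−27)/53 = 0.4906.
Sum of shortfalls = 2.396226; P₁ averages over all N: 2.396226 / 6 = 0.3994.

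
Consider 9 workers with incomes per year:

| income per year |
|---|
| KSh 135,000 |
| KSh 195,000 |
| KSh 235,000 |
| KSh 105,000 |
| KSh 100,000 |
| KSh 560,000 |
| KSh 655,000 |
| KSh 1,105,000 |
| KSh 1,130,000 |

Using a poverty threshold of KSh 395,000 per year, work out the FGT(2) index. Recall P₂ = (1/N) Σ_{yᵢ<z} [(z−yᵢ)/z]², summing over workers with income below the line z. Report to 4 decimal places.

Below the line: KSh 100,000, KSh 105,000, KSh 135,000, KSh 195,000, KSh 235,000 (q = 5 of N = 9).
Gap ratios (z−y)/z: (395000−100000)/395000 = 0.7468; (395000−105000)/395000 = 0.7342; (395000−135000)/395000 = 0.6582; (395000−195000)/395000 = 0.5063; (395000−235000)/395000 = 0.4051.
Squared: 0.5578; 0.5390; 0.4333; 0.2564; 0.1641.
Sum = 1.950489; P₂ = 1.950489 / 9 = 0.2167.

0.2167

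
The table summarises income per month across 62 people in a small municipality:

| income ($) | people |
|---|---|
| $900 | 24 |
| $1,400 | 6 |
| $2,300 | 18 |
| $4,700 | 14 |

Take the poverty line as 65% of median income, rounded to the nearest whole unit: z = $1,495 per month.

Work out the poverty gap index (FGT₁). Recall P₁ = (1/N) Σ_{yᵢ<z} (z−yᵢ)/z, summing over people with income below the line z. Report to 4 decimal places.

Poor units: 24×$900, 6×$1,400 (q = 30 of N = 62).
Relative gaps: (1495−900)/1495 = 0.3980 (×24); (1495−1400)/1495 = 0.0635 (×6).
Sum of shortfalls = 9.933110; P₁ averages over all N: 9.933110 / 62 = 0.1602.

0.1602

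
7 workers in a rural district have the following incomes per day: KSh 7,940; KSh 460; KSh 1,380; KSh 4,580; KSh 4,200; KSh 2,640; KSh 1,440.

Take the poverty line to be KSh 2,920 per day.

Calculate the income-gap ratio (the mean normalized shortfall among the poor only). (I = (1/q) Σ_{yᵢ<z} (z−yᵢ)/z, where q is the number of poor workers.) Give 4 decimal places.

Poor units: KSh 460, KSh 1,380, KSh 1,440, KSh 2,640 (q = 4 of N = 7).
Shortfall ratios (z−y)/z: 0.8425, 0.5274, 0.5068, 0.0959; sum = 1.972603.
I averages over the q = 4 poor units only: 1.972603 / 4 = 0.4932.

0.4932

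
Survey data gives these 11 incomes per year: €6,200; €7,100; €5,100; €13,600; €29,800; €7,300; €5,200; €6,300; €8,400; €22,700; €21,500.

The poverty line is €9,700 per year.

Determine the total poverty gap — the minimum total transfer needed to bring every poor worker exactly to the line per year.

Incomes under z: €5,100, €5,200, €6,200, €6,300, €7,100, €7,300, €8,400 (q = 7 of N = 11).
Individual gaps: 9700−5100 = 4600; 9700−5200 = 4500; 9700−6200 = 3500; 9700−6300 = 3400; 9700−7100 = 2600; 9700−7300 = 2400; 9700−8400 = 1300.
Aggregate gap = €22,300.

€22,300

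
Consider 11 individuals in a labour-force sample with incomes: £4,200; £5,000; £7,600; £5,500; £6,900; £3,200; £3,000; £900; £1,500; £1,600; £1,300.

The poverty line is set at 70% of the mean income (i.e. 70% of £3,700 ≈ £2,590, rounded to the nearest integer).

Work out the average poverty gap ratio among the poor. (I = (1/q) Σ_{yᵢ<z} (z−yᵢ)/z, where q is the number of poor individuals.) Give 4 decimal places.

Incomes under z: £900, £1,300, £1,500, £1,600 (q = 4 of N = 11).
Relative gaps: 0.6525, 0.4981, 0.4208, 0.3822; sum = 1.953668.
The income-gap ratio divides by q (the poor only): 1.953668 / 4 = 0.4884.

0.4884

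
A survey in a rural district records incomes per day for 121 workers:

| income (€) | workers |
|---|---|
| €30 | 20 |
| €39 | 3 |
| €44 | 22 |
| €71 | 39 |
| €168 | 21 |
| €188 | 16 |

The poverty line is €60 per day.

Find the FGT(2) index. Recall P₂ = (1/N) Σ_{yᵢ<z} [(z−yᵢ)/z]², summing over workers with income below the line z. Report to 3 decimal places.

0.057

Poor units: 20×€30, 3×€39, 22×€44 (q = 45 of N = 121).
Normalized shortfalls: (60−30)/60 = 0.5000 (×20); (60−39)/60 = 0.3500 (×3); (60−44)/60 = 0.2667 (×22).
Squared: 0.2500 (×20); 0.1225 (×3); 0.0711 (×22).
Sum = 6.931944; P₂ = 6.931944 / 121 = 0.057.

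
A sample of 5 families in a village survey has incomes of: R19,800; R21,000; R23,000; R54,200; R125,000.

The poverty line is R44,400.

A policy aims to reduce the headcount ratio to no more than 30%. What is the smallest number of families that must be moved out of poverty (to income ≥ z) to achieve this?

Currently q = 3 of N = 5 are below the line (H = 0.600).
A headcount ratio of at most 30% allows at most ⌊0.30 × 5⌋ = 1 poor families.
So at least 3 − 1 = 2 must be lifted.

2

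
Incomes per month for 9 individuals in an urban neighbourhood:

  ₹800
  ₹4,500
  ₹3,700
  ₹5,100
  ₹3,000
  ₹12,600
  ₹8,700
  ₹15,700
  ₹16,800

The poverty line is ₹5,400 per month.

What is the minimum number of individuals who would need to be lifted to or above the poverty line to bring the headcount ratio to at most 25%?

Currently q = 5 of N = 9 are below the line (H = 0.556).
A headcount ratio of at most 25% allows at most ⌊0.25 × 9⌋ = 2 poor individuals.
So at least 5 − 2 = 3 must be lifted.

3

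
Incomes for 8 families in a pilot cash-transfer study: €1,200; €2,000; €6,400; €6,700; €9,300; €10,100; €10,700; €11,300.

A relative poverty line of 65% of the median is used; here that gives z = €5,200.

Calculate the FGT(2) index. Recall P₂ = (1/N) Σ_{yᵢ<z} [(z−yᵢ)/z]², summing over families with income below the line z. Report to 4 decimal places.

Poor units: €1,200, €2,000 (q = 2 of N = 8).
Normalized shortfalls: (5200−1200)/5200 = 0.7692; (5200−2000)/5200 = 0.6154.
Squared: 0.5917; 0.3787.
Sum = 0.970414; P₂ = 0.970414 / 8 = 0.1213.

0.1213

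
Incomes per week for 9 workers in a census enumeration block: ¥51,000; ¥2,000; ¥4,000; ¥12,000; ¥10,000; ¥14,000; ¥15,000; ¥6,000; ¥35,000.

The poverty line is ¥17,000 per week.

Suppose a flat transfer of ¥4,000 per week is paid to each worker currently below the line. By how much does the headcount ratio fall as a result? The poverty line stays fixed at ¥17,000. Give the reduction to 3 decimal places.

Before: below the line — ¥2,000, ¥4,000, ¥6,000, ¥10,000, ¥12,000, ¥14,000, ¥15,000; headcount ratio = 0.77778.
After the ¥4,000 transfer: below the line — ¥6,000, ¥8,000, ¥10,000, ¥14,000, ¥16,000; headcount ratio = 0.55556.
Reduction = 0.77778 − 0.55556 = 0.222.

0.222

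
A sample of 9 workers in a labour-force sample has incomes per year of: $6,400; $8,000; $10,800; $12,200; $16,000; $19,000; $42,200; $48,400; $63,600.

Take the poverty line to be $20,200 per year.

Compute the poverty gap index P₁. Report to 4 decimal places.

Incomes under z: $6,400, $8,000, $10,800, $12,200, $16,000, $19,000 (q = 6 of N = 9).
Shortfall ratios: (20200−6400)/20200 = 0.6832; (20200−8000)/20200 = 0.6040; (20200−10800)/20200 = 0.4653; (20200−12200)/20200 = 0.3960; (20200−16000)/20200 = 0.2079; (20200−19000)/20200 = 0.0594.
Σ = 2.415842. Dividing by the full population N = 9 gives P₁ = 0.2684.

0.2684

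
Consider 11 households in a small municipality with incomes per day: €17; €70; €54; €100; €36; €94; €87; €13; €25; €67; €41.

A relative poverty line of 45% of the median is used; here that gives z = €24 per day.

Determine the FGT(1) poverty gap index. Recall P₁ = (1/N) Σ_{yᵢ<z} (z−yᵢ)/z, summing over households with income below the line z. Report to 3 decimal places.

0.068

Below the line: €13, €17 (q = 2 of N = 11).
Gap ratios (z−y)/z: (24−13)/24 = 0.4583; (24−17)/24 = 0.2917.
Σ = 0.750000. Dividing by the full population N = 11 gives P₁ = 0.068.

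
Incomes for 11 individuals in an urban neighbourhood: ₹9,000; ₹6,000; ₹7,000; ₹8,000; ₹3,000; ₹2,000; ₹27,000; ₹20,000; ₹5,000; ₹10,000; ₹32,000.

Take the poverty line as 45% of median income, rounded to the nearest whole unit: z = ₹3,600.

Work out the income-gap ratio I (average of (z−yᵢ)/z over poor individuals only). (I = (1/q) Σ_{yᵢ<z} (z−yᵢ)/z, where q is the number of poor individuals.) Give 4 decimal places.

0.3056

Poor units: ₹2,000, ₹3,000 (q = 2 of N = 11).
Relative gaps: 0.4444, 0.1667; sum = 0.611111.
The income-gap ratio divides by q (the poor only): 0.611111 / 2 = 0.3056.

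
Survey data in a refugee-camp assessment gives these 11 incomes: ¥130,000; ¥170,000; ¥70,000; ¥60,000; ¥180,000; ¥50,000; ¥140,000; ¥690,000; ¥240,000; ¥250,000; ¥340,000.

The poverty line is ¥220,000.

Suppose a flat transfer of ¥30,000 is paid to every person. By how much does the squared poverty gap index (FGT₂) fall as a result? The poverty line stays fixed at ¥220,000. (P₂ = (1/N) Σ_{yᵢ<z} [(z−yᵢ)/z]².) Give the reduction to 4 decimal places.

0.0716

Before: below the line — ¥50,000, ¥60,000, ¥70,000, ¥130,000, ¥140,000, ¥170,000, ¥180,000; squared poverty gap index (FGT₂) = 0.179564.
After the ¥30,000 transfer: below the line — ¥80,000, ¥90,000, ¥100,000, ¥160,000, ¥170,000, ¥200,000, ¥210,000; squared poverty gap index (FGT₂) = 0.108002.
Reduction = 0.179564 − 0.108002 = 0.0716.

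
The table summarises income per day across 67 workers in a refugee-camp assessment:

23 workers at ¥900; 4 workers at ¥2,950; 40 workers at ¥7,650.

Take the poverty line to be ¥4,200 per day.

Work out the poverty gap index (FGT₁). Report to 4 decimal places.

0.2875

Below the line: 23×¥900, 4×¥2,950 (q = 27 of N = 67).
Relative gaps: (4200−900)/4200 = 0.7857 (×23); (4200−2950)/4200 = 0.2976 (×4).
Sum of shortfalls = 19.261905; P₁ averages over all N: 19.261905 / 67 = 0.2875.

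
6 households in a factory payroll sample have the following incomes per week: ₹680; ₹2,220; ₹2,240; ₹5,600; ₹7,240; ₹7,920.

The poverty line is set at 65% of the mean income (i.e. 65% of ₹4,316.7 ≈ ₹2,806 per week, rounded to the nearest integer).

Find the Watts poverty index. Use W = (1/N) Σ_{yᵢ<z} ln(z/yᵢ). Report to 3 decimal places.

Incomes under z: ₹680, ₹2,220, ₹2,240 (q = 3 of N = 6).
Log gaps: ln(2806/680) = 1.4174; ln(2806/2220) = 0.2343; ln(2806/2240) = 0.2253.
W = 1.876959 / 6 = 0.313.

0.313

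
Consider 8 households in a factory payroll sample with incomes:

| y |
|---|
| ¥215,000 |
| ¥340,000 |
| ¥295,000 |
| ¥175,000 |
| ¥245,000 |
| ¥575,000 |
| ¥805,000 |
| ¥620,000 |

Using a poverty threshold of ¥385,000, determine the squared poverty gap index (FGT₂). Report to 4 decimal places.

0.0866

Incomes under z: ¥175,000, ¥215,000, ¥245,000, ¥295,000, ¥340,000 (q = 5 of N = 8).
Normalized shortfalls: (385000−175000)/385000 = 0.5455; (385000−215000)/385000 = 0.4416; (385000−245000)/385000 = 0.3636; (385000−295000)/385000 = 0.2338; (385000−340000)/385000 = 0.1169.
Squared: 0.2975; 0.1950; 0.1322; 0.0546; 0.0137.
Sum = 0.693034; P₂ = 0.693034 / 8 = 0.0866.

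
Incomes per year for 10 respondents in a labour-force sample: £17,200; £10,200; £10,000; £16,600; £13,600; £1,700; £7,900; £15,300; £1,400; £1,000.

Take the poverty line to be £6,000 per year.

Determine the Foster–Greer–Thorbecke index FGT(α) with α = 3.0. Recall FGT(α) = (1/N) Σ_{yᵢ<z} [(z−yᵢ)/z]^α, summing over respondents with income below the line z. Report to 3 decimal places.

0.140

Below z: £1,000, £1,400, £1,700 (q = 3 of N = 10).
Normalized shortfalls: (6000−1000)/6000 = 0.8333; (6000−1400)/6000 = 0.7667; (6000−1700)/6000 = 0.7167.
Raised to α = 3.0: 0.57870; 0.45063; 0.36809.
Sum = 1.397421; FGT(3.0) = 1.397421 / 10 = 0.140.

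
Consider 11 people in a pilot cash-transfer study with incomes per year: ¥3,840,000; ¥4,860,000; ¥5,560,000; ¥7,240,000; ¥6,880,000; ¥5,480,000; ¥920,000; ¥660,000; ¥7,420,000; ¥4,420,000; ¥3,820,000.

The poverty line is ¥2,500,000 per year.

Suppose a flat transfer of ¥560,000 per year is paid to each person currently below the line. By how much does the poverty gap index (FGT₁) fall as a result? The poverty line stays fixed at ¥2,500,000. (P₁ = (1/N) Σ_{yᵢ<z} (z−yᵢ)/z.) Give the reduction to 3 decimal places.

0.041

Before: below the line — ¥660,000, ¥920,000; poverty gap index (FGT₁) = 0.12436.
After the ¥560,000 transfer: below the line — ¥1,220,000, ¥1,480,000; poverty gap index (FGT₁) = 0.08364.
Reduction = 0.12436 − 0.08364 = 0.041.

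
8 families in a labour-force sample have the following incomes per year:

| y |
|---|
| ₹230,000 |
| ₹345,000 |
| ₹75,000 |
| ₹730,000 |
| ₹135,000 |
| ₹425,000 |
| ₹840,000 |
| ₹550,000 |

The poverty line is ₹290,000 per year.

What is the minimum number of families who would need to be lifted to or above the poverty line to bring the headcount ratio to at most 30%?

1

3 of the 8 families are poor, so H = 3/8 = 0.375.
A headcount ratio of at most 30% allows at most ⌊0.30 × 8⌋ = 2 poor families.
So at least 3 − 2 = 1 must be lifted.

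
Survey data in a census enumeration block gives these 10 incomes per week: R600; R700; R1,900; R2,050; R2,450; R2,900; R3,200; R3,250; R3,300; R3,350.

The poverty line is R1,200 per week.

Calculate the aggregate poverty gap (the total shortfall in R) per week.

R1,100

Below z: R600, R700 (q = 2 of N = 10).
Individual gaps: 1200−600 = 600; 1200−700 = 500.
Aggregate gap = R1,100.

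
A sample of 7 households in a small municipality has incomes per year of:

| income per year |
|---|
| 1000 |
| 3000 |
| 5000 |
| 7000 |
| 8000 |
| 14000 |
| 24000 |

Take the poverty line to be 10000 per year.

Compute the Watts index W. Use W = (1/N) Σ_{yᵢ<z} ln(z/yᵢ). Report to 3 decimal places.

0.683

Incomes under z: 1000, 3000, 5000, 7000, 8000 (q = 5 of N = 7).
Log gaps: ln(10000/1000) = 2.3026; ln(10000/3000) = 1.2040; ln(10000/5000) = 0.6931; ln(10000/7000) = 0.3567; ln(10000/8000) = 0.2231.
W = 4.779524 / 7 = 0.683.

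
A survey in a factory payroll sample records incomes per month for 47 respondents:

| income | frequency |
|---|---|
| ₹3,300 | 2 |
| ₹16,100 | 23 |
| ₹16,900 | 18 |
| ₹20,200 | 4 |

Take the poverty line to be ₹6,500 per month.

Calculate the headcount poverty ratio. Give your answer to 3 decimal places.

0.043

2 of the 47 respondents have income below ₹6,500.
H = 2/47 = 0.043.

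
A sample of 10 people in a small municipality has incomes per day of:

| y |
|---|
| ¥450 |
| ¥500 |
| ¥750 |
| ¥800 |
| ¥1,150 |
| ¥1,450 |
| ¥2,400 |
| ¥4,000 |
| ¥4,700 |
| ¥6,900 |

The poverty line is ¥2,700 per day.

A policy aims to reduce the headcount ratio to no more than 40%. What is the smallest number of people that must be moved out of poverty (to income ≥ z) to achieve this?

Currently q = 7 of N = 10 are below the line (H = 0.700).
A headcount ratio of at most 40% allows at most ⌊0.40 × 10⌋ = 4 poor people.
So at least 7 − 4 = 3 must be lifted.

3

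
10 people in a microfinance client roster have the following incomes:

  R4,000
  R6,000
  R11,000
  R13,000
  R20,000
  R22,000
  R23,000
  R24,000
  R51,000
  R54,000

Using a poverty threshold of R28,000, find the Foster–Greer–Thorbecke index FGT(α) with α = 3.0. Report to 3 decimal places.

0.153

Poor units: R4,000, R6,000, R11,000, R13,000, R20,000, R22,000, R23,000, R24,000 (q = 8 of N = 10).
Gap ratios (z−y)/z: (28000−4000)/28000 = 0.8571; (28000−6000)/28000 = 0.7857; (28000−11000)/28000 = 0.6071; (28000−13000)/28000 = 0.5357; (28000−20000)/28000 = 0.2857; (28000−22000)/28000 = 0.2143; (28000−23000)/28000 = 0.1786; (28000−24000)/28000 = 0.1429.
Raised to α = 3.0: 0.62974; 0.48506; 0.22381; 0.15374; 0.02332; 0.00984; 0.00569; 0.00292.
Sum = 1.534120; FGT(3.0) = 1.534120 / 10 = 0.153.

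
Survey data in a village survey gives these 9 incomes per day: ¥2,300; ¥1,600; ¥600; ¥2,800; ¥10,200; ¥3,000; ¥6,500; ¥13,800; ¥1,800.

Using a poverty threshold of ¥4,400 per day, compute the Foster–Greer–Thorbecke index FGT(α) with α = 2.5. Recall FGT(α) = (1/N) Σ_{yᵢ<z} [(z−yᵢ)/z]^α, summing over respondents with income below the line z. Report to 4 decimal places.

0.1754

Below z: ¥600, ¥1,600, ¥1,800, ¥2,300, ¥2,800, ¥3,000 (q = 6 of N = 9).
Normalized shortfalls: (4400−600)/4400 = 0.8636; (4400−1600)/4400 = 0.6364; (4400−1800)/4400 = 0.5909; (4400−2300)/4400 = 0.4773; (4400−2800)/4400 = 0.3636; (4400−3000)/4400 = 0.3182.
Raised to α = 2.5: 0.69315; 0.32305; 0.26841; 0.15737; 0.07974; 0.05711.
Sum = 1.578821; FGT(2.5) = 1.578821 / 9 = 0.1754.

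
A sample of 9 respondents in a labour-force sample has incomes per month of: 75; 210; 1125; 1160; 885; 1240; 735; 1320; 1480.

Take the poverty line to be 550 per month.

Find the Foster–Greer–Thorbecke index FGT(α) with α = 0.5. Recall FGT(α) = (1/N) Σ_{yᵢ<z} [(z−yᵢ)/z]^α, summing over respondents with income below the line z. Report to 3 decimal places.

Below z: 75, 210 (q = 2 of N = 9).
Normalized shortfalls: (550−75)/550 = 0.8636; (550−210)/550 = 0.6182.
Raised to α = 0.5: 0.92932; 0.78625.
Sum = 1.715566; FGT(0.5) = 1.715566 / 9 = 0.191.

0.191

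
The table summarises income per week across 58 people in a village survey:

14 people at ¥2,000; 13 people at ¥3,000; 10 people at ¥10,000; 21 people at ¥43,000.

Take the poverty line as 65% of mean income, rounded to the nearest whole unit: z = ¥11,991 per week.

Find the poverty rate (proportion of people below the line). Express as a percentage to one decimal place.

63.8%

37 of the 58 people have income below ¥11,991.
H = 37/58 = 63.8%.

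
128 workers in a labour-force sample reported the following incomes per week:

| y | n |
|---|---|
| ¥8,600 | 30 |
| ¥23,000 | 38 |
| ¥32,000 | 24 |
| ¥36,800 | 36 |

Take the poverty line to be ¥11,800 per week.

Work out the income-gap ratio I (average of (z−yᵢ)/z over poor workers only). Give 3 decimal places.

Poor units: 30×¥8,600 (q = 30 of N = 128).
Relative gaps: 0.2712 (×30); sum = 8.135593.
I averages over the q = 30 poor units only: 8.135593 / 30 = 0.271.

0.271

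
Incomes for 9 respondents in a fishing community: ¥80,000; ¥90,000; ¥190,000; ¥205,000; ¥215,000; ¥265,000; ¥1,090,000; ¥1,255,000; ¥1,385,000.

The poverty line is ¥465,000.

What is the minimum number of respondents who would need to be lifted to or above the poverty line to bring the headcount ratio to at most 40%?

3

6 of the 9 respondents are poor, so H = 6/9 = 0.667.
A headcount ratio of at most 40% allows at most ⌊0.40 × 9⌋ = 3 poor respondents.
So at least 6 − 3 = 3 must be lifted.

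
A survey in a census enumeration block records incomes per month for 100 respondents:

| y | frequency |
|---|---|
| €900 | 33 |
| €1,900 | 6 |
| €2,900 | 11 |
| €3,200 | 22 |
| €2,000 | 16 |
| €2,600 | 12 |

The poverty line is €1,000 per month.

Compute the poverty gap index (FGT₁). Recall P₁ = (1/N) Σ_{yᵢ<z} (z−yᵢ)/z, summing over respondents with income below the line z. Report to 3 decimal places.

Below z: 33×€900 (q = 33 of N = 100).
Gap ratios (z−y)/z: (1000−900)/1000 = 0.1000 (×33).
Sum of shortfalls = 3.300000; P₁ averages over all N: 3.300000 / 100 = 0.033.

0.033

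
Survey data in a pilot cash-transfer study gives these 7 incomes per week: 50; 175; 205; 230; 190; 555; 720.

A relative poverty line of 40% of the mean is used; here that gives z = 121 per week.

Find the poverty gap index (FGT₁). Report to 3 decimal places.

0.084

Poor units: 50 (q = 1 of N = 7).
Relative gaps: (121−50)/121 = 0.5868.
Σ = 0.586777. Dividing by the full population N = 7 gives P₁ = 0.084.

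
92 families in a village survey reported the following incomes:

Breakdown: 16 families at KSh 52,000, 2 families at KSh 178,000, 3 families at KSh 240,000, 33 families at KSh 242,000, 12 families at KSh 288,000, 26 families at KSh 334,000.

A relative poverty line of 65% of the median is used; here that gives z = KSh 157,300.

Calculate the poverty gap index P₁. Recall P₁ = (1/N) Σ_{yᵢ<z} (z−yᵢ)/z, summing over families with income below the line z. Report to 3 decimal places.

Below the line: 16×KSh 52,000 (q = 16 of N = 92).
Gap ratios (z−y)/z: (157300−52000)/157300 = 0.6694 (×16).
Sum of shortfalls = 10.710744; P₁ averages over all N: 10.710744 / 92 = 0.116.

0.116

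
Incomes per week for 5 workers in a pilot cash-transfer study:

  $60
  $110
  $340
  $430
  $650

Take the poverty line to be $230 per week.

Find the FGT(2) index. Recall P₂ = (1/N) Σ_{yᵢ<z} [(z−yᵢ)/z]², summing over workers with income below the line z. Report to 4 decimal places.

0.1637

Below the line: $60, $110 (q = 2 of N = 5).
Normalized shortfalls: (230−60)/230 = 0.7391; (230−110)/230 = 0.5217.
Squared: 0.5463; 0.2722.
Sum = 0.818526; P₂ = 0.818526 / 5 = 0.1637.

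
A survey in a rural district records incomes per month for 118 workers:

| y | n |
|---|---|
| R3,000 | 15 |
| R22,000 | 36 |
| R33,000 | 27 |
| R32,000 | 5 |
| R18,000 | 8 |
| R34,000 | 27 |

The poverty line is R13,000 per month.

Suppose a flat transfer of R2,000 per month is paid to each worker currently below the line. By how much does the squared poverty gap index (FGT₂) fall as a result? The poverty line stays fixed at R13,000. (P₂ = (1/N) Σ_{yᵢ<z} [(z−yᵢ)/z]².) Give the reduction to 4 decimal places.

Before: below the line — 15×R3,000; squared poverty gap index (FGT₂) = 0.075218.
After the R2,000 transfer: below the line — 15×R5,000; squared poverty gap index (FGT₂) = 0.048140.
Reduction = 0.075218 − 0.048140 = 0.0271.

0.0271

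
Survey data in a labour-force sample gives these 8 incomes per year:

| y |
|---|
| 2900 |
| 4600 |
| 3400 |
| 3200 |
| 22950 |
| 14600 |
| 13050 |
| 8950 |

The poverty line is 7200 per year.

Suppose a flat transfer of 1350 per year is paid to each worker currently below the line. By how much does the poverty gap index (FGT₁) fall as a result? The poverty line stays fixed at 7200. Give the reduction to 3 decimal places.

Before: below the line — 2900, 3200, 3400, 4600; poverty gap index (FGT₁) = 0.25521.
After the 1350 transfer: below the line — 4250, 4550, 4750, 5950; poverty gap index (FGT₁) = 0.16146.
Reduction = 0.25521 − 0.16146 = 0.094.

0.094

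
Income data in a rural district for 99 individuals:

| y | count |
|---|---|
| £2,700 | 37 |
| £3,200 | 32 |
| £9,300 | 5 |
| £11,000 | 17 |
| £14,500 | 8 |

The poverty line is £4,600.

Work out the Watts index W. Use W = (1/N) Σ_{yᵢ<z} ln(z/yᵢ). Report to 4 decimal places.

Below the line: 37×£2,700, 32×£3,200 (q = 69 of N = 99).
Log shortfalls: ln(4600/2700) = 0.5328 (×37); ln(4600/3200) = 0.3629 (×32).
W = 31.326743 / 99 = 0.3164.

0.3164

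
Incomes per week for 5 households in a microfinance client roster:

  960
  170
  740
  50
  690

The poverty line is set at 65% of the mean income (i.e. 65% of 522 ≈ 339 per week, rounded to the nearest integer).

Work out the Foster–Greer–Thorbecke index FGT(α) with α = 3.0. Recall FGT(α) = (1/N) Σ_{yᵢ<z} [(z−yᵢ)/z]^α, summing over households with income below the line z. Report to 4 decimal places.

Poor units: 50, 170 (q = 2 of N = 5).
Normalized shortfalls: (339−50)/339 = 0.8525; (339−170)/339 = 0.4985.
Raised to α = 3.0: 0.61958; 0.12390.
Sum = 0.743473; FGT(3.0) = 0.743473 / 5 = 0.1487.

0.1487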